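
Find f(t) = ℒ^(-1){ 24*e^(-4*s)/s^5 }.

f(t) = Heaviside(t - 4)*((t - 4)^4)

The factor e^(-4s) signals a time shift by c = 4 (second shifting theorem).
L{t^4} = 4!/s^5 = 24/s^5, so L^-1{24/s^5} = t^4.
Hence the inverse is u(t - 4) times that function evaluated at t - 4.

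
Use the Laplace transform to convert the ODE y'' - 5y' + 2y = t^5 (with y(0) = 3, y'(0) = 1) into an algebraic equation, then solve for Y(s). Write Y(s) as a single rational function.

Transform both sides with L{·}.
With L{y''} = s^2 Y - s·y(0) - y'(0) and L{y'} = sY - y(0), with y(0) = 3, y'(0) = 1: the LHS transforms to (s^2 - 5*s + 2)Y - (3*s - 14).
The right side is L{t^5} = 120/s^6.
So (s^2 - 5*s + 2)Y = 120/s^6 + (3*s - 14).
Isolate Y and clear denominators.

Y(s) = (3*s^7 - 14*s^6 + 120)/(s^8 - 5*s^7 + 2*s^6)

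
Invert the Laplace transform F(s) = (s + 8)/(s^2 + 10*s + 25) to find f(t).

f(t) = 3*t*exp(-5*t) + exp(-5*t)

Factor the denominator: s^2 + 10*s + 25 = (s + 5)^2.
Partial fraction decomposition gives [1/(s + 5)] + [3/(s + 5)^2].
Invert each term: 1/(s + 5) ↔ e^(-5t); 3/(s + 5)^2 ↔ 3t·e^(-5t).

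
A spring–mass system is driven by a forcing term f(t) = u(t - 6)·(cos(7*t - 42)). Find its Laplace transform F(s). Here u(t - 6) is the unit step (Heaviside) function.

By the second shifting theorem, L{u(t - c)·g(t - c)} = e^(-cs)·G(s) with c = 6 and G(s) = L{g(t)}.
L{cos(7t)} = s/(s^2 + 49).

F(s) = s*exp(-6*s)/(s^2 + 49)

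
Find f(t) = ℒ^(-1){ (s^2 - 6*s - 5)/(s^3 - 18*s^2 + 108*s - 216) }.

f(t) = -5*t^2*exp(6*t)/2 + 6*t*exp(6*t) + exp(6*t)

Factor the denominator: s^3 - 18*s^2 + 108*s - 216 = (s - 6)^3.
Partial fraction decomposition gives [1/(s - 6)] + [6/(s - 6)^2] + [-5/(s - 6)^3].
Invert each term: 1/(s - 6) ↔ e^(6t); 6/(s - 6)^2 ↔ 6t·e^(6t); -5/(s - 6)^3 ↔ (-5/2)t^2·e^(6t).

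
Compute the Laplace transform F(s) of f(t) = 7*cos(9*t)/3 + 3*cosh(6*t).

F(s) = 7*s/(3*(s^2 + 81)) + 3*s/(s^2 - 36)

By linearity of the Laplace transform, transform each term separately.
(7/3)·[L{cos(9t)} = s/(s^2 + 81)]; (3)·[L{cosh(6t)} = s/(s^2 - 36)].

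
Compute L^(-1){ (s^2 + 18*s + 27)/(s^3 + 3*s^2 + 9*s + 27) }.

Factor the denominator: s^3 + 3*s^2 + 9*s + 27 = (s + 3)*(s^2 + 9).
Partial fraction decomposition gives [-1/(s + 3)] + [2*s/(s^2 + 9)] + [12/(s^2 + 9)].
Invert each term: -1/(s + 3) ↔ -e^(-3t); 2·s/(s^2 + 9) ↔ 2cos(3t); 4·3/(s^2 + 9) ↔ 4sin(3t).

4*sin(3*t) + 2*cos(3*t) - exp(-3*t)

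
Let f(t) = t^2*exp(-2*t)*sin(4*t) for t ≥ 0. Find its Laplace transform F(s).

F(s) = 8*(3*s^2 + 12*s - 4)/(s^2 + 4*s + 20)^3

L{sin(4t)} = 4/(s^2 + 16).
Multiplying by e^(-2t) shifts s → s + 2, so L{exp(-2*t)*sin(4*t)} = 4/((s + 2)^2 + 16).
Then apply L{t^2·g(t)} = (-1)^2 d^2/ds^2[G(s)] with G(s) = 4/((s + 2)^2 + 16):
differentiating 2 times and applying the sign gives 8*(3*s^2 + 12*s - 4)/(s^2 + 4*s + 20)^3.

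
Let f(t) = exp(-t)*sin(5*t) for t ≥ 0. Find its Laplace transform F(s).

L{sin(5t)} = 5/(s^2 + 25).
By the first shifting theorem, multiplying by e^(-t) replaces s with s + 1.

F(s) = 5/((s + 1)^2 + 25)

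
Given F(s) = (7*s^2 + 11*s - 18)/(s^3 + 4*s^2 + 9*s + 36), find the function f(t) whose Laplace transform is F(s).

Factor the denominator: s^3 + 4*s^2 + 9*s + 36 = (s + 4)*(s^2 + 9).
Partial fraction decomposition gives [2/(s + 4)] + [5*s/(s^2 + 9)] + [-9/(s^2 + 9)].
Invert each term: 2/(s + 4) ↔ 2e^(-4t); 5·s/(s^2 + 9) ↔ 5cos(3t); -3·3/(s^2 + 9) ↔ -3sin(3t).

f(t) = -3*sin(3*t) + 5*cos(3*t) + 2*exp(-4*t)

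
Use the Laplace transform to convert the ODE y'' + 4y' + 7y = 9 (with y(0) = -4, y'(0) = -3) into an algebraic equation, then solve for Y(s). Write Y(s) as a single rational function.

Y(s) = (-4*s^2 - 19*s + 9)/(s^3 + 4*s^2 + 7*s)

Apply the Laplace transform to the equation.
The derivative rules (L{y''} = s^2 Y - s·y(0) - y'(0) and L{y'} = sY - y(0), with y(0) = -4, y'(0) = -3) turn the left side into (s^2 + 4*s + 7)Y - (-4*s - 19).
The right side is L{9} = 9/s.
So (s^2 + 4*s + 7)Y = 9/s + (-4*s - 19).
Divide through and combine into a single rational function.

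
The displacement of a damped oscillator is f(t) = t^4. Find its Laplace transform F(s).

F(s) = 24/s^5

L{t^4} = 4!/s^5 = 24/s^5.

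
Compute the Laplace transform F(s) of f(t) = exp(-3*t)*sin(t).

F(s) = 1/((s + 3)^2 + 1)

L{sin(t)} = 1/(s^2 + 1).
By the first shifting theorem, multiplying by e^(-3t) replaces s with s + 3.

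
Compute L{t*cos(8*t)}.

L{cos(8t)} = s/(s^2 + 64).
Then apply L{t·g(t)} = -d/ds[H(s)] with H(s) = s/(s^2 + 64):
differentiating 1 time and applying the sign gives (s - 8)*(s + 8)/(s^2 + 64)^2.

(s - 8)*(s + 8)/(s^2 + 64)^2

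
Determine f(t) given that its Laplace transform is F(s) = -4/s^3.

Since L{t^2} = 2!/s^3 = 2/s^3, the inverse is t^2, scaled by -2.

f(t) = -2*t^2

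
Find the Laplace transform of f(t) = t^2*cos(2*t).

L{cos(2t)} = s/(s^2 + 4).
Then apply L{t^2·g(t)} = (-1)^2 d^2/ds^2[G(s)] with G(s) = s/(s^2 + 4):
differentiating 2 times and applying the sign gives 2*s*(s^2 - 12)/(s^2 + 4)^3.

2*s*(s^2 - 12)/(s^2 + 4)^3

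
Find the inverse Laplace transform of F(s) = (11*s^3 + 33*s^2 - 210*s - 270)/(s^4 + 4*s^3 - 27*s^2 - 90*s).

Factor the denominator: s^4 + 4*s^3 - 27*s^2 - 90*s = s*(s - 5)*(s + 3)*(s + 6).
Partial fraction decomposition gives [3/s] + [5/(s + 3)] + [1/(s + 6)] + [2/(s - 5)].
Invert each term: 3/(s - 0) ↔ 3e^(0t); 5/(s + 3) ↔ 5e^(-3t); 1/(s + 6) ↔ e^(-6t); 2/(s - 5) ↔ 2e^(5t).

2*exp(5*t) + 3 + 5*exp(-3*t) + exp(-6*t)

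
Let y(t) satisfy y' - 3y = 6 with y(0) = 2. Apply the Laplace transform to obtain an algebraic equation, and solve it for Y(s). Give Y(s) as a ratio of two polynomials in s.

Y(s) = (2*s + 6)/(s^2 - 3*s)

Apply the Laplace transform to the equation.
With L{y'} = sY - y(0) = sY - 2: the LHS transforms to (s - 3)Y - (2).
The right side is L{6} = 6/s.
So (s - 3)Y = 6/s + (2).
Solve for Y(s) and write it as one ratio of polynomials.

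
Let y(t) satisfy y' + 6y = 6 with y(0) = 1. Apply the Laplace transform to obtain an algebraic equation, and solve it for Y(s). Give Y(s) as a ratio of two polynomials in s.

Y(s) = 1/s

Take the Laplace transform of both sides.
Using L{y'} = sY - y(0) = sY - 1, the left side becomes (s + 6)Y - (1).
The right side is L{6} = 6/s.
So (s + 6)Y = 6/s + (1).
Solve for Y(s) and write it as one ratio of polynomials.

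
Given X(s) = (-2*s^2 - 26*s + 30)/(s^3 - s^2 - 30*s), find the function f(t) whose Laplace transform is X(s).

Factor the denominator: s^3 - s^2 - 30*s = s*(s - 6)*(s + 5).
Partial fraction decomposition gives [-3/(s - 6)] + [2/(s + 5)] + [-1/s].
Invert each term: -3/(s - 6) ↔ -3e^(6t); 2/(s + 5) ↔ 2e^(-5t); -1/(s - 0) ↔ -e^(0t).

f(t) = -3*exp(6*t) - 1 + 2*exp(-5*t)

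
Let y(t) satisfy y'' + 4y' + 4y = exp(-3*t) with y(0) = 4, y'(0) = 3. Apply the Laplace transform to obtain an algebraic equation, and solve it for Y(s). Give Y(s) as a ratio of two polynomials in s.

Y(s) = (4*s^2 + 31*s + 58)/(s^3 + 7*s^2 + 16*s + 12)

Apply the Laplace transform to the equation.
The derivative rules (L{y''} = s^2 Y - s·y(0) - y'(0) and L{y'} = sY - y(0), with y(0) = 4, y'(0) = 3) turn the left side into (s^2 + 4*s + 4)Y - (4*s + 19).
The right side is L{exp(-3*t)} = 1/(s + 3).
So (s^2 + 4*s + 4)Y = 1/(s + 3) + (4*s + 19).
Isolate Y and clear denominators.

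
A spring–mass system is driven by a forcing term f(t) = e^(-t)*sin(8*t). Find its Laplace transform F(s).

F(s) = 8/((s + 1)^2 + 64)

L{sin(8t)} = 8/(s^2 + 64).
By the first shifting theorem, multiplying by e^(-t) replaces s with s + 1.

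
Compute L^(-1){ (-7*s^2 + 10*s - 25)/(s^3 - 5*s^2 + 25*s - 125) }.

Factor the denominator: s^3 - 5*s^2 + 25*s - 125 = (s - 5)*(s^2 + 25).
Partial fraction decomposition gives [-3/(s - 5)] + [-4*s/(s^2 + 25)] + [-10/(s^2 + 25)].
Invert each term: -3/(s - 5) ↔ -3e^(5t); -4·s/(s^2 + 25) ↔ -4cos(5t); -2·5/(s^2 + 25) ↔ -2sin(5t).

-3*exp(5*t) - 2*sin(5*t) - 4*cos(5*t)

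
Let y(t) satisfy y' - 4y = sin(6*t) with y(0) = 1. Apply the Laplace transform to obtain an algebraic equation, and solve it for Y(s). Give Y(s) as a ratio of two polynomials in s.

Laplace-transform each side.
With L{y'} = sY - y(0) = sY - 1: the LHS transforms to (s - 4)Y - (1).
The right side is L{sin(6*t)} = 6/(s^2 + 36).
So (s - 4)Y = 6/(s^2 + 36) + (1).
Solve for Y(s) and write it as one ratio of polynomials.

Y(s) = (s^2 + 42)/(s^3 - 4*s^2 + 36*s - 144)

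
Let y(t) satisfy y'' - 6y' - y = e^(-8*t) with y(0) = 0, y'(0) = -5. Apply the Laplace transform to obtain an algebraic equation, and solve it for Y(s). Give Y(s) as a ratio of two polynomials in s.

Y(s) = (-5*s - 39)/(s^3 + 2*s^2 - 49*s - 8)

Apply the Laplace transform to the equation.
With L{y''} = s^2 Y - s·y(0) - y'(0) and L{y'} = sY - y(0), with y(0) = 0, y'(0) = -5: the LHS transforms to (s^2 - 6*s - 1)Y - (-5).
The right side is L{e^(-8*t)} = 1/(s + 8).
So (s^2 - 6*s - 1)Y = 1/(s + 8) + (-5).
Divide through and combine into a single rational function.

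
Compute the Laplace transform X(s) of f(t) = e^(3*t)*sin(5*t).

L{sin(5t)} = 5/(s^2 + 25).
By the first shifting theorem, multiplying by e^(3t) replaces s with s - 3.

X(s) = 5/((s - 3)^2 + 25)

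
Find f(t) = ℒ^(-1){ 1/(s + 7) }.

Since L{e^(-7t)} = 1/(s + 7), the inverse is e^(-7*t).

f(t) = exp(-7*t)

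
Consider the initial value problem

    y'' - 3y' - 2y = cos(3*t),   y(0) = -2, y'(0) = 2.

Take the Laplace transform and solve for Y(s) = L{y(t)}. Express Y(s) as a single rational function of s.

Laplace-transform each side.
Using L{y''} = s^2 Y - s·y(0) - y'(0) and L{y'} = sY - y(0), with y(0) = -2, y'(0) = 2, the left side becomes (s^2 - 3*s - 2)Y - (-2*s + 8).
The right side is L{cos(3*t)} = s/(s^2 + 9).
So (s^2 - 3*s - 2)Y = s/(s^2 + 9) + (-2*s + 8).
Isolate Y and clear denominators.

Y(s) = (-2*s^3 + 8*s^2 - 17*s + 72)/(s^4 - 3*s^3 + 7*s^2 - 27*s - 18)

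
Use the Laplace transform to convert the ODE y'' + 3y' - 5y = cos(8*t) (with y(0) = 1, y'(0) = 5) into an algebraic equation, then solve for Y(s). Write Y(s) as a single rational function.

Y(s) = (s^3 + 8*s^2 + 65*s + 512)/(s^4 + 3*s^3 + 59*s^2 + 192*s - 320)

Transform both sides with L{·}.
Using L{y''} = s^2 Y - s·y(0) - y'(0) and L{y'} = sY - y(0), with y(0) = 1, y'(0) = 5, the left side becomes (s^2 + 3*s - 5)Y - (s + 8).
The right side is L{cos(8*t)} = s/(s^2 + 64).
So (s^2 + 3*s - 5)Y = s/(s^2 + 64) + (s + 8).
Isolate Y and clear denominators.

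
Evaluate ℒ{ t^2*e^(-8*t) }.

2/(s + 8)^3

L{e^(-8t)} = 1/(s + 8).
Then apply L{t^2·g(t)} = (-1)^2 d^2/ds^2[H(s)] with H(s) = 1/(s + 8):
differentiating 2 times and applying the sign gives 2/(s + 8)^3.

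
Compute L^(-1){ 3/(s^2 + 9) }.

sin(3*t)

Since L{sin(3t)} = 3/(s^2 + 9), the inverse is sin(3*t).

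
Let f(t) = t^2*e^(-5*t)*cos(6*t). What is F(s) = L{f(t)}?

F(s) = 2*(s + 5)*(s^2 + 10*s - 83)/(s^2 + 10*s + 61)^3

L{cos(6t)} = s/(s^2 + 36).
Multiplying by e^(-5t) shifts s → s + 5, so L{e^(-5*t)*cos(6*t)} = (s + 5)/((s + 5)^2 + 36).
Then apply L{t^2·g(t)} = (-1)^2 d^2/ds^2[G(s)] with G(s) = (s + 5)/((s + 5)^2 + 36):
differentiating 2 times and applying the sign gives 2*(s + 5)*(s^2 + 10*s - 83)/(s^2 + 10*s + 61)^3.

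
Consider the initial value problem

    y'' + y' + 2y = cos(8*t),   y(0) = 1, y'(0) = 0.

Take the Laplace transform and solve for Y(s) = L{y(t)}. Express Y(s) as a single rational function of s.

Laplace-transform each side.
With L{y''} = s^2 Y - s·y(0) - y'(0) and L{y'} = sY - y(0), with y(0) = 1, y'(0) = 0: the LHS transforms to (s^2 + s + 2)Y - (s + 1).
The right side is L{cos(8*t)} = s/(s^2 + 64).
So (s^2 + s + 2)Y = s/(s^2 + 64) + (s + 1).
Divide through and combine into a single rational function.

Y(s) = (s^3 + s^2 + 65*s + 64)/(s^4 + s^3 + 66*s^2 + 64*s + 128)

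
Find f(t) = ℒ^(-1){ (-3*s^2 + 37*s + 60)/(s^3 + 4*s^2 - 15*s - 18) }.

f(t) = 4*exp(3*t) - exp(-t) - 6*exp(-6*t)

Factor the denominator: s^3 + 4*s^2 - 15*s - 18 = (s - 3)*(s + 1)*(s + 6).
Partial fraction decomposition gives [-1/(s + 1)] + [-6/(s + 6)] + [4/(s - 3)].
Invert each term: -1/(s + 1) ↔ -e^(-t); -6/(s + 6) ↔ -6e^(-6t); 4/(s - 3) ↔ 4e^(3t).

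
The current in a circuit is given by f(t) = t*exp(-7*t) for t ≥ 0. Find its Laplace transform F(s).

L{e^(-7t)} = 1/(s + 7).
Then apply L{t·g(t)} = -d/ds[G(s)] with G(s) = 1/(s + 7):
differentiating 1 time and applying the sign gives (s + 7)^(-2).

F(s) = (s + 7)^(-2)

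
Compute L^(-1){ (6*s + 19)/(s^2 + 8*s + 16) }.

-5*t*exp(-4*t) + 6*exp(-4*t)

Factor the denominator: s^2 + 8*s + 16 = (s + 4)^2.
Partial fraction decomposition gives [6/(s + 4)] + [-5/(s + 4)^2].
Invert each term: 6/(s + 4) ↔ 6e^(-4t); -5/(s + 4)^2 ↔ -5t·e^(-4t).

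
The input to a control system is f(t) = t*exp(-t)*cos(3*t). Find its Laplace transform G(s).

L{cos(3t)} = s/(s^2 + 9).
Multiplying by e^(-t) shifts s → s + 1, so L{exp(-t)*cos(3*t)} = (s + 1)/((s + 1)^2 + 9).
Then apply L{t·g(t)} = -d/ds[H(s)] with H(s) = (s + 1)/((s + 1)^2 + 9):
differentiating 1 time and applying the sign gives (s - 2)*(s + 4)/(s^2 + 2*s + 10)^2.

G(s) = (s - 2)*(s + 4)/(s^2 + 2*s + 10)^2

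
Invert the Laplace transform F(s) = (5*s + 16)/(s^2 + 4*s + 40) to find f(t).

f(t) = exp(-2*t)*sin(6*t) + 5*exp(-2*t)*cos(6*t)

Complete the square in the denominator: s^2 + 4*s + 40 = (s + 2)^2 + 6^2.
Split the numerator to match: 5*s + 16 = 5·(s + 2) + 1·6.
Invert each term: 5·(s + 2)/((s + 2)^2 + 36) ↔ 5e^(-2t)cos(6t); 1·6/((s + 2)^2 + 36) ↔ e^(-2t)sin(6t).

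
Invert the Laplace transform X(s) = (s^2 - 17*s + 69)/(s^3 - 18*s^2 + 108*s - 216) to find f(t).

Factor the denominator: s^3 - 18*s^2 + 108*s - 216 = (s - 6)^3.
Partial fraction decomposition gives [1/(s - 6)] + [-5/(s - 6)^2] + [3/(s - 6)^3].
Invert each term: 1/(s - 6) ↔ e^(6t); -5/(s - 6)^2 ↔ -5t·e^(6t); 3/(s - 6)^3 ↔ (3/2)t^2·e^(6t).

f(t) = 3*t^2*exp(6*t)/2 - 5*t*exp(6*t) + exp(6*t)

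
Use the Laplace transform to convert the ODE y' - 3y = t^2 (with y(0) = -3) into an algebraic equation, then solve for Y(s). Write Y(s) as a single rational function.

Transform both sides with L{·}.
With L{y'} = sY - y(0) = sY - (-3): the LHS transforms to (s - 3)Y - (-3).
The right side is L{t^2} = 2/s^3.
So (s - 3)Y = 2/s^3 + (-3).
Isolate Y and clear denominators.

Y(s) = (-3*s^3 + 2)/(s^4 - 3*s^3)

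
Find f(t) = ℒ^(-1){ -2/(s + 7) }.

Since L{e^(-7t)} = 1/(s + 7), the inverse is exp(-7*t), scaled by -2.

f(t) = -2*exp(-7*t)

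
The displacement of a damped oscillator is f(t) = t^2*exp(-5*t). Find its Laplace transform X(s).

X(s) = 2/(s + 5)^3

L{e^(-5t)} = 1/(s + 5).
Then apply L{t^2·g(t)} = (-1)^2 d^2/ds^2[G(s)] with G(s) = 1/(s + 5):
differentiating 2 times and applying the sign gives 2/(s + 5)^3.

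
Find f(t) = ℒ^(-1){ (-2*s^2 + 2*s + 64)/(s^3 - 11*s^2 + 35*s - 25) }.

Factor the denominator: s^3 - 11*s^2 + 35*s - 25 = (s - 5)^2*(s - 1).
Partial fraction decomposition gives [-6/(s - 5)] + [6/(s - 5)^2] + [4/(s - 1)].
Invert each term: -6/(s - 5) ↔ -6e^(5t); 6/(s - 5)^2 ↔ 6t·e^(5t); 4/(s - 1) ↔ 4e^(t).

f(t) = 6*t*exp(5*t) - 6*exp(5*t) + 4*exp(t)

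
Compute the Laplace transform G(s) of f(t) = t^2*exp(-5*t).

L{t^2} = 2!/s^3 = 2/s^3.
By the first shifting theorem, multiplying by e^(-5t) replaces s with s + 5.

G(s) = 2/(s + 5)^3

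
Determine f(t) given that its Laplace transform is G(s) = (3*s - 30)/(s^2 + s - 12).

f(t) = -3*exp(3*t) + 6*exp(-4*t)

Factor the denominator: s^2 + s - 12 = (s - 3)*(s + 4).
Partial fraction decomposition gives [-3/(s - 3)] + [6/(s + 4)].
Invert each term: -3/(s - 3) ↔ -3e^(3t); 6/(s + 4) ↔ 6e^(-4t).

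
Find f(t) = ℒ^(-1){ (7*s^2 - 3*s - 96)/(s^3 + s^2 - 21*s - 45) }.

f(t) = 3*t*exp(-3*t) + exp(5*t) + 6*exp(-3*t)

Factor the denominator: s^3 + s^2 - 21*s - 45 = (s - 5)*(s + 3)^2.
Partial fraction decomposition gives [6/(s + 3)] + [3/(s + 3)^2] + [1/(s - 5)].
Invert each term: 6/(s + 3) ↔ 6e^(-3t); 3/(s + 3)^2 ↔ 3t·e^(-3t); 1/(s - 5) ↔ e^(5t).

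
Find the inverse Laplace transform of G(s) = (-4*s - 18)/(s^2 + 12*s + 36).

Factor the denominator: s^2 + 12*s + 36 = (s + 6)^2.
Partial fraction decomposition gives [-4/(s + 6)] + [6/(s + 6)^2].
Invert each term: -4/(s + 6) ↔ -4e^(-6t); 6/(s + 6)^2 ↔ 6t·e^(-6t).

6*t*exp(-6*t) - 4*exp(-6*t)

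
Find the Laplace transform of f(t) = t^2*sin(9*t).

L{sin(9t)} = 9/(s^2 + 81).
Then apply L{t^2·g(t)} = (-1)^2 d^2/ds^2[G(s)] with G(s) = 9/(s^2 + 81):
differentiating 2 times and applying the sign gives 54*(s^2 - 27)/(s^2 + 81)^3.

54*(s^2 - 27)/(s^2 + 81)^3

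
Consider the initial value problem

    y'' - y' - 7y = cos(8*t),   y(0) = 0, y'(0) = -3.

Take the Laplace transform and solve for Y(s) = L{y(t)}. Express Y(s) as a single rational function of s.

Y(s) = (-3*s^2 + s - 192)/(s^4 - s^3 + 57*s^2 - 64*s - 448)

Apply the Laplace transform to the equation.
Using L{y''} = s^2 Y - s·y(0) - y'(0) and L{y'} = sY - y(0), with y(0) = 0, y'(0) = -3, the left side becomes (s^2 - s - 7)Y - (-3).
The right side is L{cos(8*t)} = s/(s^2 + 64).
So (s^2 - s - 7)Y = s/(s^2 + 64) + (-3).
Solve for Y(s) and write it as one ratio of polynomials.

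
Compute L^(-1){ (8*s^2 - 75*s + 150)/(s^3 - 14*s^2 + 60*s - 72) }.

Factor the denominator: s^3 - 14*s^2 + 60*s - 72 = (s - 6)^2*(s - 2).
Partial fraction decomposition gives [6/(s - 6)] + [-3/(s - 6)^2] + [2/(s - 2)].
Invert each term: 6/(s - 6) ↔ 6e^(6t); -3/(s - 6)^2 ↔ -3t·e^(6t); 2/(s - 2) ↔ 2e^(2t).

-3*t*exp(6*t) + 6*exp(6*t) + 2*exp(2*t)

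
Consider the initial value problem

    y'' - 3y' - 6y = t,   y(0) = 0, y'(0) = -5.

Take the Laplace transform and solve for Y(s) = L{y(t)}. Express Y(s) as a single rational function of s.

Y(s) = (-5*s^2 + 1)/(s^4 - 3*s^3 - 6*s^2)

Apply the Laplace transform to the equation.
With L{y''} = s^2 Y - s·y(0) - y'(0) and L{y'} = sY - y(0), with y(0) = 0, y'(0) = -5: the LHS transforms to (s^2 - 3*s - 6)Y - (-5).
The right side is L{t} = s^(-2).
So (s^2 - 3*s - 6)Y = s^(-2) + (-5).
Solve for Y(s) and write it as one ratio of polynomials.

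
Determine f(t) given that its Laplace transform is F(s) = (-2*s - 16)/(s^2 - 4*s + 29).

f(t) = -4*exp(2*t)*sin(5*t) - 2*exp(2*t)*cos(5*t)

Complete the square in the denominator: s^2 - 4*s + 29 = (s - 2)^2 + 5^2.
Split the numerator to match: -2*s - 16 = -2·(s - 2) - 4·5.
Invert each term: -2·(s - 2)/((s - 2)^2 + 25) ↔ -2e^(2t)cos(5t); -4·5/((s - 2)^2 + 25) ↔ -4e^(2t)sin(5t).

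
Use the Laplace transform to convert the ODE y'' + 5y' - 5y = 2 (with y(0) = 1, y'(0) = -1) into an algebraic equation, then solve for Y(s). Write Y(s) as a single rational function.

Take the Laplace transform of both sides.
With L{y''} = s^2 Y - s·y(0) - y'(0) and L{y'} = sY - y(0), with y(0) = 1, y'(0) = -1: the LHS transforms to (s^2 + 5*s - 5)Y - (s + 4).
The right side is L{2} = 2/s.
So (s^2 + 5*s - 5)Y = 2/s + (s + 4).
Isolate Y and clear denominators.

Y(s) = (s^2 + 4*s + 2)/(s^3 + 5*s^2 - 5*s)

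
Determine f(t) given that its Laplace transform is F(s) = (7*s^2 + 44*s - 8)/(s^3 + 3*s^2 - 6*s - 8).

Factor the denominator: s^3 + 3*s^2 - 6*s - 8 = (s - 2)*(s + 1)*(s + 4).
Partial fraction decomposition gives [6/(s - 2)] + [5/(s + 1)] + [-4/(s + 4)].
Invert each term: 6/(s - 2) ↔ 6e^(2t); 5/(s + 1) ↔ 5e^(-t); -4/(s + 4) ↔ -4e^(-4t).

f(t) = 6*exp(2*t) + 5*exp(-t) - 4*exp(-4*t)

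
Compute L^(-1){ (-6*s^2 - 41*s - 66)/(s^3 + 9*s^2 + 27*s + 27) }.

3*t^2*exp(-3*t)/2 - 5*t*exp(-3*t) - 6*exp(-3*t)

Factor the denominator: s^3 + 9*s^2 + 27*s + 27 = (s + 3)^3.
Partial fraction decomposition gives [-6/(s + 3)] + [-5/(s + 3)^2] + [3/(s + 3)^3].
Invert each term: -6/(s + 3) ↔ -6e^(-3t); -5/(s + 3)^2 ↔ -5t·e^(-3t); 3/(s + 3)^3 ↔ (3/2)t^2·e^(-3t).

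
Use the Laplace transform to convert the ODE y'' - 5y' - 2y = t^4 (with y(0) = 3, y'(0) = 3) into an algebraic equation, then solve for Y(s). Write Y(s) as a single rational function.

Y(s) = (3*s^6 - 12*s^5 + 24)/(s^7 - 5*s^6 - 2*s^5)

Apply the Laplace transform to the equation.
Using L{y''} = s^2 Y - s·y(0) - y'(0) and L{y'} = sY - y(0), with y(0) = 3, y'(0) = 3, the left side becomes (s^2 - 5*s - 2)Y - (3*s - 12).
The right side is L{t^4} = 24/s^5.
So (s^2 - 5*s - 2)Y = 24/s^5 + (3*s - 12).
Solve for Y(s) and write it as one ratio of polynomials.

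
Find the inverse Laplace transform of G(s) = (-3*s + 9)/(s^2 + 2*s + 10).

4*exp(-t)*sin(3*t) - 3*exp(-t)*cos(3*t)

Complete the square in the denominator: s^2 + 2*s + 10 = (s + 1)^2 + 3^2.
Split the numerator to match: -3*s + 9 = -3·(s + 1) + 4·3.
Invert each term: -3·(s + 1)/((s + 1)^2 + 9) ↔ -3e^(-t)cos(3t); 4·3/((s + 1)^2 + 9) ↔ 4e^(-t)sin(3t).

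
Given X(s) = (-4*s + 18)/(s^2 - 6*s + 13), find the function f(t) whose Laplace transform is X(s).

f(t) = 3*exp(3*t)*sin(2*t) - 4*exp(3*t)*cos(2*t)

Complete the square in the denominator: s^2 - 6*s + 13 = (s - 3)^2 + 2^2.
Split the numerator to match: -4*s + 18 = -4·(s - 3) + 3·2.
Invert each term: -4·(s - 3)/((s - 3)^2 + 4) ↔ -4e^(3t)cos(2t); 3·2/((s - 3)^2 + 4) ↔ 3e^(3t)sin(2t).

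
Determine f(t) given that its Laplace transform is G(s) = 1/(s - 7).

f(t) = exp(7*t)

Since L{e^(7t)} = 1/(s - 7), the inverse is exp(7*t).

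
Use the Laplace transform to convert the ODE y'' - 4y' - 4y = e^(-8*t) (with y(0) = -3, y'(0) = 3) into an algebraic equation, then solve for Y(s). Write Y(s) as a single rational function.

Take the Laplace transform of both sides.
With L{y''} = s^2 Y - s·y(0) - y'(0) and L{y'} = sY - y(0), with y(0) = -3, y'(0) = 3: the LHS transforms to (s^2 - 4*s - 4)Y - (-3*s + 15).
The right side is L{e^(-8*t)} = 1/(s + 8).
So (s^2 - 4*s - 4)Y = 1/(s + 8) + (-3*s + 15).
Solve for Y(s) and write it as one ratio of polynomials.

Y(s) = (-3*s^2 - 9*s + 121)/(s^3 + 4*s^2 - 36*s - 32)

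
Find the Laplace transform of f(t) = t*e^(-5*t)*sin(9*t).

18*(s + 5)/(s^2 + 10*s + 106)^2

L{sin(9t)} = 9/(s^2 + 81).
Multiplying by e^(-5t) shifts s → s + 5, so L{e^(-5*t)*sin(9*t)} = 9/((s + 5)^2 + 81).
Then apply L{t·g(t)} = -d/ds[G(s)] with G(s) = 9/((s + 5)^2 + 81):
differentiating 1 time and applying the sign gives 18*(s + 5)/(s^2 + 10*s + 106)^2.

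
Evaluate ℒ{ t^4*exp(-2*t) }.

24/(s + 2)^5

L{t^4} = 4!/s^5 = 24/s^5.
By the first shifting theorem, multiplying by e^(-2t) replaces s with s + 2.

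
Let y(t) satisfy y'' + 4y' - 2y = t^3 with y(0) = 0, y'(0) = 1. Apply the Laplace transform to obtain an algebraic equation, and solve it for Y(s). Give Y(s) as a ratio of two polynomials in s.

Y(s) = (s^4 + 6)/(s^6 + 4*s^5 - 2*s^4)

Laplace-transform each side.
Using L{y''} = s^2 Y - s·y(0) - y'(0) and L{y'} = sY - y(0), with y(0) = 0, y'(0) = 1, the left side becomes (s^2 + 4*s - 2)Y - (1).
The right side is L{t^3} = 6/s^4.
So (s^2 + 4*s - 2)Y = 6/s^4 + (1).
Isolate Y and clear denominators.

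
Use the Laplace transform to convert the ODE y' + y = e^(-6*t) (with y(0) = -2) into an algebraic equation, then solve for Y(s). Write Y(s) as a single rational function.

Apply the Laplace transform to the equation.
The derivative rules (L{y'} = sY - y(0) = sY - (-2)) turn the left side into (s + 1)Y - (-2).
The right side is L{e^(-6*t)} = 1/(s + 6).
So (s + 1)Y = 1/(s + 6) + (-2).
Isolate Y and clear denominators.

Y(s) = (-2*s - 11)/(s^2 + 7*s + 6)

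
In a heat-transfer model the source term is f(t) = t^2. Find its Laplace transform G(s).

G(s) = 2/s^3

L{t^2} = 2!/s^3 = 2/s^3.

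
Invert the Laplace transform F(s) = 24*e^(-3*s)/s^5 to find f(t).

f(t) = Heaviside(t - 3)*((t - 3)^4)

The factor e^(-3s) signals a time shift by c = 3 (second shifting theorem).
L{t^4} = 4!/s^5 = 24/s^5, so L^-1{24/s^5} = t^4.
Hence the inverse is u(t - 3) times that function evaluated at t - 3.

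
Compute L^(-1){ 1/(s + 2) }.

Since L{e^(-2t)} = 1/(s + 2), the inverse is e^(-2*t).

exp(-2*t)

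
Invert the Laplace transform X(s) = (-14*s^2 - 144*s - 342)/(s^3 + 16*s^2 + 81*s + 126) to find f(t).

Factor the denominator: s^3 + 16*s^2 + 81*s + 126 = (s + 3)*(s + 6)*(s + 7).
Partial fraction decomposition gives [-6/(s + 6)] + [-5/(s + 7)] + [-3/(s + 3)].
Invert each term: -6/(s + 6) ↔ -6e^(-6t); -5/(s + 7) ↔ -5e^(-7t); -3/(s + 3) ↔ -3e^(-3t).

f(t) = -3*exp(-3*t) - 6*exp(-6*t) - 5*exp(-7*t)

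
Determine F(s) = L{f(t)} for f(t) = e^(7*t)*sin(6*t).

F(s) = 6/((s - 7)^2 + 36)

L{sin(6t)} = 6/(s^2 + 36).
By the first shifting theorem, multiplying by e^(7t) replaces s with s - 7.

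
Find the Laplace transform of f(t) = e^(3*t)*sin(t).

1/((s - 3)^2 + 1)

L{sin(t)} = 1/(s^2 + 1).
By the first shifting theorem, multiplying by e^(3t) replaces s with s - 3.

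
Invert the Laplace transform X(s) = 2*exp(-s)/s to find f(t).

The factor e^(-s) signals a time shift by c = 1 (second shifting theorem).
L{2} = 2/s, so L^-1{2/s} = 2.
Hence the inverse is u(t - 1) times that function evaluated at t - 1.

f(t) = Heaviside(t - 1)*(2)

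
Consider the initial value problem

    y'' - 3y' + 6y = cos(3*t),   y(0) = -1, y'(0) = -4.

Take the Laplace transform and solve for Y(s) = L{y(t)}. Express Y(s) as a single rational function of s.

Laplace-transform each side.
Using L{y''} = s^2 Y - s·y(0) - y'(0) and L{y'} = sY - y(0), with y(0) = -1, y'(0) = -4, the left side becomes (s^2 - 3*s + 6)Y - (-s - 1).
The right side is L{cos(3*t)} = s/(s^2 + 9).
So (s^2 - 3*s + 6)Y = s/(s^2 + 9) + (-s - 1).
Isolate Y and clear denominators.

Y(s) = (-s^3 - s^2 - 8*s - 9)/(s^4 - 3*s^3 + 15*s^2 - 27*s + 54)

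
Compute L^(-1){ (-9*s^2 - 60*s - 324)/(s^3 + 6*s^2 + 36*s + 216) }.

Factor the denominator: s^3 + 6*s^2 + 36*s + 216 = (s + 6)*(s^2 + 36).
Partial fraction decomposition gives [-4/(s + 6)] + [-5*s/(s^2 + 36)] + [-30/(s^2 + 36)].
Invert each term: -4/(s + 6) ↔ -4e^(-6t); -5·s/(s^2 + 36) ↔ -5cos(6t); -5·6/(s^2 + 36) ↔ -5sin(6t).

-5*sin(6*t) - 5*cos(6*t) - 4*exp(-6*t)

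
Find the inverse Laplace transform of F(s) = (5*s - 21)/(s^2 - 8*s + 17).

-exp(4*t)*sin(t) + 5*exp(4*t)*cos(t)

Complete the square in the denominator: s^2 - 8*s + 17 = (s - 4)^2 + 1^2.
Split the numerator to match: 5*s - 21 = 5·(s - 4) - 1·1.
Invert each term: 5·(s - 4)/((s - 4)^2 + 1) ↔ 5e^(4t)cos(t); -1·1/((s - 4)^2 + 1) ↔ -e^(4t)sin(t).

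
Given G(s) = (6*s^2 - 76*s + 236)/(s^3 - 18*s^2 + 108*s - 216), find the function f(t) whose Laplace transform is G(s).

Factor the denominator: s^3 - 18*s^2 + 108*s - 216 = (s - 6)^3.
Partial fraction decomposition gives [6/(s - 6)] + [-4/(s - 6)^2] + [-4/(s - 6)^3].
Invert each term: 6/(s - 6) ↔ 6e^(6t); -4/(s - 6)^2 ↔ -4t·e^(6t); -4/(s - 6)^3 ↔ (-2)t^2·e^(6t).

f(t) = -2*t^2*exp(6*t) - 4*t*exp(6*t) + 6*exp(6*t)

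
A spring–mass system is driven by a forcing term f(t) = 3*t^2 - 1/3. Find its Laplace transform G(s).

G(s) = -1/(3*s) + 6/s^3

The transform is linear, so treat each term independently.
(3)·[L{t^2} = 2!/s^3 = 2/s^3]; L{-1/3} = (-1/3)/s.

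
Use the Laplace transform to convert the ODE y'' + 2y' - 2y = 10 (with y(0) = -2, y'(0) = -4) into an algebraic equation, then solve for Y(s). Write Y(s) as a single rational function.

Take the Laplace transform of both sides.
The derivative rules (L{y''} = s^2 Y - s·y(0) - y'(0) and L{y'} = sY - y(0), with y(0) = -2, y'(0) = -4) turn the left side into (s^2 + 2*s - 2)Y - (-2*s - 8).
The right side is L{10} = 10/s.
So (s^2 + 2*s - 2)Y = 10/s + (-2*s - 8).
Isolate Y and clear denominators.

Y(s) = (-2*s^2 - 8*s + 10)/(s^3 + 2*s^2 - 2*s)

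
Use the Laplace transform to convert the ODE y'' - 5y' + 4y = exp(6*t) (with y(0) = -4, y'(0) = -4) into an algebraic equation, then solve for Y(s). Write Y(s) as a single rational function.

Y(s) = (-4*s^2 + 40*s - 95)/(s^3 - 11*s^2 + 34*s - 24)

Take the Laplace transform of both sides.
With L{y''} = s^2 Y - s·y(0) - y'(0) and L{y'} = sY - y(0), with y(0) = -4, y'(0) = -4: the LHS transforms to (s^2 - 5*s + 4)Y - (-4*s + 16).
The right side is L{exp(6*t)} = 1/(s - 6).
So (s^2 - 5*s + 4)Y = 1/(s - 6) + (-4*s + 16).
Divide through and combine into a single rational function.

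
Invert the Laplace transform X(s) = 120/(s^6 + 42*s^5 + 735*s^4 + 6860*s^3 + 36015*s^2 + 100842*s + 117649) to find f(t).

Rewrite the denominator: s^6 + 42*s^5 + 735*s^4 + 6860*s^3 + 36015*s^2 + 100842*s + 117649 = (s + 7)^6.
The form in (s + 7) signals a first-shifting-theorem factor e^(-7t).
Since L{t^5} = 5!/s^6 = 120/s^6, the inverse is t^5*e^(-7*t).

f(t) = t^5*exp(-7*t)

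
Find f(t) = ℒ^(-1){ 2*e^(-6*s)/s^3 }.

The factor e^(-6s) signals a time shift by c = 6 (second shifting theorem).
L{t^2} = 2!/s^3 = 2/s^3, so L^-1{2/s^3} = t^2.
Hence the inverse is u(t - 6) times that function evaluated at t - 6.

f(t) = Heaviside(t - 6)*((t - 6)^2)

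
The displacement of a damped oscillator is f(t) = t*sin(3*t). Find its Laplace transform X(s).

L{sin(3t)} = 3/(s^2 + 9).
Then apply L{t·g(t)} = -d/ds[G(s)] with G(s) = 3/(s^2 + 9):
differentiating 1 time and applying the sign gives 6*s/(s^2 + 9)^2.

X(s) = 6*s/(s^2 + 9)^2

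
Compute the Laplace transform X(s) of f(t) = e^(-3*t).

L{e^(-3t)} = 1/(s + 3).

X(s) = 1/(s + 3)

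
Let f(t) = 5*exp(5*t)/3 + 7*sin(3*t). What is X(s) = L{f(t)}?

X(s) = 21/(s^2 + 9) + 5/(3*(s - 5))

Apply the Laplace transform termwise.
(5/3)·[L{e^(5t)} = 1/(s - 5)]; (7)·[L{sin(3t)} = 3/(s^2 + 9)].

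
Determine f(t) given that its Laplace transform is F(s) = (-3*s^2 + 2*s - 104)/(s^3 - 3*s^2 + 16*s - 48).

f(t) = -5*exp(3*t) + 2*sin(4*t) + 2*cos(4*t)

Factor the denominator: s^3 - 3*s^2 + 16*s - 48 = (s - 3)*(s^2 + 16).
Partial fraction decomposition gives [-5/(s - 3)] + [2*s/(s^2 + 16)] + [8/(s^2 + 16)].
Invert each term: -5/(s - 3) ↔ -5e^(3t); 2·s/(s^2 + 16) ↔ 2cos(4t); 2·4/(s^2 + 16) ↔ 2sin(4t).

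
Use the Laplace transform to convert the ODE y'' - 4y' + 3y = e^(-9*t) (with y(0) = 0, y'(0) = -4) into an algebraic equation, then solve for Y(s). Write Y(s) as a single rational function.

Y(s) = (-4*s - 35)/(s^3 + 5*s^2 - 33*s + 27)

Take the Laplace transform of both sides.
With L{y''} = s^2 Y - s·y(0) - y'(0) and L{y'} = sY - y(0), with y(0) = 0, y'(0) = -4: the LHS transforms to (s^2 - 4*s + 3)Y - (-4).
The right side is L{e^(-9*t)} = 1/(s + 9).
So (s^2 - 4*s + 3)Y = 1/(s + 9) + (-4).
Divide through and combine into a single rational function.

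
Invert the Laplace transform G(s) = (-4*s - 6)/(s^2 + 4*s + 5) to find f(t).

Complete the square in the denominator: s^2 + 4*s + 5 = (s + 2)^2 + 1^2.
Split the numerator to match: -4*s - 6 = -4·(s + 2) + 2·1.
Invert each term: -4·(s + 2)/((s + 2)^2 + 1) ↔ -4e^(-2t)cos(t); 2·1/((s + 2)^2 + 1) ↔ 2e^(-2t)sin(t).

f(t) = 2*exp(-2*t)*sin(t) - 4*exp(-2*t)*cos(t)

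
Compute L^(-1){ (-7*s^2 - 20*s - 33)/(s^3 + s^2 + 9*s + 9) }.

-5*sin(3*t) - 5*cos(3*t) - 2*exp(-t)

Factor the denominator: s^3 + s^2 + 9*s + 9 = (s + 1)*(s^2 + 9).
Partial fraction decomposition gives [-2/(s + 1)] + [-5*s/(s^2 + 9)] + [-15/(s^2 + 9)].
Invert each term: -2/(s + 1) ↔ -2e^(-t); -5·s/(s^2 + 9) ↔ -5cos(3t); -5·3/(s^2 + 9) ↔ -5sin(3t).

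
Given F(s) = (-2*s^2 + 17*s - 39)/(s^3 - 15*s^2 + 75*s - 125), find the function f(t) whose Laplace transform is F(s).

Factor the denominator: s^3 - 15*s^2 + 75*s - 125 = (s - 5)^3.
Partial fraction decomposition gives [-2/(s - 5)] + [-3/(s - 5)^2] + [-4/(s - 5)^3].
Invert each term: -2/(s - 5) ↔ -2e^(5t); -3/(s - 5)^2 ↔ -3t·e^(5t); -4/(s - 5)^3 ↔ (-2)t^2·e^(5t).

f(t) = -2*t^2*exp(5*t) - 3*t*exp(5*t) - 2*exp(5*t)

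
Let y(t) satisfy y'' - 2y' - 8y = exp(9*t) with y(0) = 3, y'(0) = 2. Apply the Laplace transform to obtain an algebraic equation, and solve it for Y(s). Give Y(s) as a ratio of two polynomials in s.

Y(s) = (3*s^2 - 31*s + 37)/(s^3 - 11*s^2 + 10*s + 72)

Apply the Laplace transform to the equation.
With L{y''} = s^2 Y - s·y(0) - y'(0) and L{y'} = sY - y(0), with y(0) = 3, y'(0) = 2: the LHS transforms to (s^2 - 2*s - 8)Y - (3*s - 4).
The right side is L{exp(9*t)} = 1/(s - 9).
So (s^2 - 2*s - 8)Y = 1/(s - 9) + (3*s - 4).
Solve for Y(s) and write it as one ratio of polynomials.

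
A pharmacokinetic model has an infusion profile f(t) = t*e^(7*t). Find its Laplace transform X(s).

X(s) = (s - 7)^(-2)

L{e^(7t)} = 1/(s - 7).
Then apply L{t·g(t)} = -d/ds[G(s)] with G(s) = 1/(s - 7):
differentiating 1 time and applying the sign gives (s - 7)^(-2).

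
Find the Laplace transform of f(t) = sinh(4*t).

4/(s^2 - 16)

L{sinh(4t)} = 4/(s^2 - 16).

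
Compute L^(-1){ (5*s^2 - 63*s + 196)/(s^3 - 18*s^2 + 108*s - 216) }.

Factor the denominator: s^3 - 18*s^2 + 108*s - 216 = (s - 6)^3.
Partial fraction decomposition gives [5/(s - 6)] + [-3/(s - 6)^2] + [-2/(s - 6)^3].
Invert each term: 5/(s - 6) ↔ 5e^(6t); -3/(s - 6)^2 ↔ -3t·e^(6t); -2/(s - 6)^3 ↔ (-1)t^2·e^(6t).

-t^2*exp(6*t) - 3*t*exp(6*t) + 5*exp(6*t)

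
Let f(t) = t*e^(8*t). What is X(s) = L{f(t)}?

X(s) = (s - 8)^(-2)

L{e^(8t)} = 1/(s - 8).
Then apply L{t·g(t)} = -d/ds[G(s)] with G(s) = 1/(s - 8):
differentiating 1 time and applying the sign gives (s - 8)^(-2).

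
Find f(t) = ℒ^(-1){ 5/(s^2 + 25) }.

Since L{sin(5t)} = 5/(s^2 + 25), the inverse is sin(5*t).

f(t) = sin(5*t)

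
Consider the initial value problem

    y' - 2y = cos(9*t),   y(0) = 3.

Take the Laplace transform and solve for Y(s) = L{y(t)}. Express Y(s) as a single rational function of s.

Laplace-transform each side.
The derivative rules (L{y'} = sY - y(0) = sY - 3) turn the left side into (s - 2)Y - (3).
The right side is L{cos(9*t)} = s/(s^2 + 81).
So (s - 2)Y = s/(s^2 + 81) + (3).
Isolate Y and clear denominators.

Y(s) = (3*s^2 + s + 243)/(s^3 - 2*s^2 + 81*s - 162)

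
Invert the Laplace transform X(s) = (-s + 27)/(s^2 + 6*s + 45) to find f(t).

Complete the square in the denominator: s^2 + 6*s + 45 = (s + 3)^2 + 6^2.
Split the numerator to match: -s + 27 = -1·(s + 3) + 5·6.
Invert each term: -1·(s + 3)/((s + 3)^2 + 36) ↔ -e^(-3t)cos(6t); 5·6/((s + 3)^2 + 36) ↔ 5e^(-3t)sin(6t).

f(t) = 5*exp(-3*t)*sin(6*t) - exp(-3*t)*cos(6*t)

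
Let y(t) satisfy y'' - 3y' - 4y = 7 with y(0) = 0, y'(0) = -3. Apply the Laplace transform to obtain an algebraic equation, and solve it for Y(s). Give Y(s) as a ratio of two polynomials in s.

Y(s) = (-3*s + 7)/(s^3 - 3*s^2 - 4*s)

Transform both sides with L{·}.
The derivative rules (L{y''} = s^2 Y - s·y(0) - y'(0) and L{y'} = sY - y(0), with y(0) = 0, y'(0) = -3) turn the left side into (s^2 - 3*s - 4)Y - (-3).
The right side is L{7} = 7/s.
So (s^2 - 3*s - 4)Y = 7/s + (-3).
Divide through and combine into a single rational function.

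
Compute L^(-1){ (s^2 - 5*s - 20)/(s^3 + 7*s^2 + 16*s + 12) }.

Factor the denominator: s^3 + 7*s^2 + 16*s + 12 = (s + 2)^2*(s + 3).
Partial fraction decomposition gives [-3/(s + 2)] + [-6/(s + 2)^2] + [4/(s + 3)].
Invert each term: -3/(s + 2) ↔ -3e^(-2t); -6/(s + 2)^2 ↔ -6t·e^(-2t); 4/(s + 3) ↔ 4e^(-3t).

-6*t*exp(-2*t) - 3*exp(-2*t) + 4*exp(-3*t)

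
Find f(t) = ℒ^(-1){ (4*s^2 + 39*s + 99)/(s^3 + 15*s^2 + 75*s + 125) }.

Factor the denominator: s^3 + 15*s^2 + 75*s + 125 = (s + 5)^3.
Partial fraction decomposition gives [4/(s + 5)] + [-1/(s + 5)^2] + [4/(s + 5)^3].
Invert each term: 4/(s + 5) ↔ 4e^(-5t); -1/(s + 5)^2 ↔ -t·e^(-5t); 4/(s + 5)^3 ↔ (2)t^2·e^(-5t).

f(t) = 2*t^2*exp(-5*t) - t*exp(-5*t) + 4*exp(-5*t)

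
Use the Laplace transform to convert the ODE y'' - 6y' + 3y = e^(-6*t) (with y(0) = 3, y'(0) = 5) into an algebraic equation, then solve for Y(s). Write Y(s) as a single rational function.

Transform both sides with L{·}.
Using L{y''} = s^2 Y - s·y(0) - y'(0) and L{y'} = sY - y(0), with y(0) = 3, y'(0) = 5, the left side becomes (s^2 - 6*s + 3)Y - (3*s - 13).
The right side is L{e^(-6*t)} = 1/(s + 6).
So (s^2 - 6*s + 3)Y = 1/(s + 6) + (3*s - 13).
Divide through and combine into a single rational function.

Y(s) = (3*s^2 + 5*s - 77)/(s^3 - 33*s + 18)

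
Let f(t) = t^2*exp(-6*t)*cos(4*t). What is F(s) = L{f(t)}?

F(s) = 2*(s + 6)*(s^2 + 12*s - 12)/(s^2 + 12*s + 52)^3

L{cos(4t)} = s/(s^2 + 16).
Multiplying by e^(-6t) shifts s → s + 6, so L{exp(-6*t)*cos(4*t)} = (s + 6)/((s + 6)^2 + 16).
Then apply L{t^2·g(t)} = (-1)^2 d^2/ds^2[G(s)] with G(s) = (s + 6)/((s + 6)^2 + 16):
differentiating 2 times and applying the sign gives 2*(s + 6)*(s^2 + 12*s - 12)/(s^2 + 12*s + 52)^3.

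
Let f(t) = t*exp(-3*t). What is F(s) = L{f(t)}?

F(s) = (s + 3)^(-2)

L{e^(-3t)} = 1/(s + 3).
Then apply L{t·g(t)} = -d/ds[G(s)] with G(s) = 1/(s + 3):
differentiating 1 time and applying the sign gives (s + 3)^(-2).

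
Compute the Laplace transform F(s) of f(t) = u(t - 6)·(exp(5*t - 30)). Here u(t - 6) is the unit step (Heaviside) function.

F(s) = exp(-6*s)/(s - 5)

By the second shifting theorem, L{u(t - c)·g(t - c)} = e^(-cs)·G(s) with c = 6 and G(s) = L{g(t)}.
L{e^(5t)} = 1/(s - 5).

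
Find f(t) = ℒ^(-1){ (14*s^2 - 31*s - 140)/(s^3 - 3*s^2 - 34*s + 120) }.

f(t) = 5*exp(5*t) + 4*exp(4*t) + 5*exp(-6*t)

Factor the denominator: s^3 - 3*s^2 - 34*s + 120 = (s - 5)*(s - 4)*(s + 6).
Partial fraction decomposition gives [5/(s - 5)] + [4/(s - 4)] + [5/(s + 6)].
Invert each term: 5/(s - 5) ↔ 5e^(5t); 4/(s - 4) ↔ 4e^(4t); 5/(s + 6) ↔ 5e^(-6t).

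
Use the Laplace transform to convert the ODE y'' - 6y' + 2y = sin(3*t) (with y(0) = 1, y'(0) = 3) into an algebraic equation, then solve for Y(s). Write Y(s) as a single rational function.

Y(s) = (s^3 - 3*s^2 + 9*s - 24)/(s^4 - 6*s^3 + 11*s^2 - 54*s + 18)

Laplace-transform each side.
The derivative rules (L{y''} = s^2 Y - s·y(0) - y'(0) and L{y'} = sY - y(0), with y(0) = 1, y'(0) = 3) turn the left side into (s^2 - 6*s + 2)Y - (s - 3).
The right side is L{sin(3*t)} = 3/(s^2 + 9).
So (s^2 - 6*s + 2)Y = 3/(s^2 + 9) + (s - 3).
Divide through and combine into a single rational function.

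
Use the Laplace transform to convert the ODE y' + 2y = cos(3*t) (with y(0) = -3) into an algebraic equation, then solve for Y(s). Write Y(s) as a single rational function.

Y(s) = (-3*s^2 + s - 27)/(s^3 + 2*s^2 + 9*s + 18)

Laplace-transform each side.
Using L{y'} = sY - y(0) = sY - (-3), the left side becomes (s + 2)Y - (-3).
The right side is L{cos(3*t)} = s/(s^2 + 9).
So (s + 2)Y = s/(s^2 + 9) + (-3).
Solve for Y(s) and write it as one ratio of polynomials.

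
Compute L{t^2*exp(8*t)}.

L{e^(8t)} = 1/(s - 8).
Then apply L{t^2·g(t)} = (-1)^2 d^2/ds^2[G(s)] with G(s) = 1/(s - 8):
differentiating 2 times and applying the sign gives 2/(s - 8)^3.

2/(s - 8)^3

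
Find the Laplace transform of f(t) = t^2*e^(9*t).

L{e^(9t)} = 1/(s - 9).
Then apply L{t^2·g(t)} = (-1)^2 d^2/ds^2[G(s)] with G(s) = 1/(s - 9):
differentiating 2 times and applying the sign gives 2/(s - 9)^3.

2/(s - 9)^3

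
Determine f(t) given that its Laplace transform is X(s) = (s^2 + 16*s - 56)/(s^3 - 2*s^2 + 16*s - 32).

Factor the denominator: s^3 - 2*s^2 + 16*s - 32 = (s - 2)*(s^2 + 16).
Partial fraction decomposition gives [-1/(s - 2)] + [2*s/(s^2 + 16)] + [20/(s^2 + 16)].
Invert each term: -1/(s - 2) ↔ -e^(2t); 2·s/(s^2 + 16) ↔ 2cos(4t); 5·4/(s^2 + 16) ↔ 5sin(4t).

f(t) = -exp(2*t) + 5*sin(4*t) + 2*cos(4*t)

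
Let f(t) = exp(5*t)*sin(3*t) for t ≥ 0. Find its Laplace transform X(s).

X(s) = 3/((s - 5)^2 + 9)

L{sin(3t)} = 3/(s^2 + 9).
By the first shifting theorem, multiplying by e^(5t) replaces s with s - 5.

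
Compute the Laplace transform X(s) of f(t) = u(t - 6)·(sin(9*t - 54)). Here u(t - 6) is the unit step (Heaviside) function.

X(s) = 9*exp(-6*s)/(s^2 + 81)

By the second shifting theorem, L{u(t - c)·g(t - c)} = e^(-cs)·G(s) with c = 6 and G(s) = L{g(t)}.
L{sin(9t)} = 9/(s^2 + 81).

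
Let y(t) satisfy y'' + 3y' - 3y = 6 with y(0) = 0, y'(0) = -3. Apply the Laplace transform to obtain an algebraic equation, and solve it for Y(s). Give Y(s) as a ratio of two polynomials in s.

Y(s) = (-3*s + 6)/(s^3 + 3*s^2 - 3*s)

Laplace-transform each side.
With L{y''} = s^2 Y - s·y(0) - y'(0) and L{y'} = sY - y(0), with y(0) = 0, y'(0) = -3: the LHS transforms to (s^2 + 3*s - 3)Y - (-3).
The right side is L{6} = 6/s.
So (s^2 + 3*s - 3)Y = 6/s + (-3).
Isolate Y and clear denominators.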